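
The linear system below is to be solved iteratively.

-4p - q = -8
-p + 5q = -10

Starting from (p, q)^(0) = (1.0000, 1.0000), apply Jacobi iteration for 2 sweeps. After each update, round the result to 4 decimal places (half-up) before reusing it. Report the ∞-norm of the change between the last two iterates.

Iteration 1:
  p = (-8 - (-1)·1.0000) / (-4) = 1.7500
  q = (-10 - (-1)·1.0000) / (5) = -1.8000
Iteration 2:
  p = (-8 - (-1)·-1.8000) / (-4) = 2.4500
  q = (-10 - (-1)·1.7500) / (5) = -1.6500
Change: (0.7000, 0.1500) → max |·| = 0.7000

0.7000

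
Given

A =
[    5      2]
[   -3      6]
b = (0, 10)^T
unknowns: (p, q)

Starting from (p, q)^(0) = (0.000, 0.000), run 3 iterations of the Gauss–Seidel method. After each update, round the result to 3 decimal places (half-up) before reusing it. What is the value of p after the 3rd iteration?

-0.533

Iteration 1:
  p = (0 - (2)·0.000) / (5) = 0.000
  q = (10 - (-3)·0.000) / (6) = 1.667
Iteration 2:
  p = (0 - (2)·1.667) / (5) = -0.667
  q = (10 - (-3)·-0.667) / (6) = 1.333
Iteration 3:
  p = (0 - (2)·1.333) / (5) = -0.533
  q = (10 - (-3)·-0.533) / (6) = 1.400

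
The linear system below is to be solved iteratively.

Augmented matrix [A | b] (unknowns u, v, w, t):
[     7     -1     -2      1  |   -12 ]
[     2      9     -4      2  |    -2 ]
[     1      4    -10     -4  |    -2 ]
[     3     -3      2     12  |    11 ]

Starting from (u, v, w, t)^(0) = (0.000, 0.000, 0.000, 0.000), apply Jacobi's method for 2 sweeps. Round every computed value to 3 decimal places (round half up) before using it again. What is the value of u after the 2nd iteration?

-1.820

Iteration 1:
  u = (-12 - (-1)·0.000 - (-2)·0.000 - (1)·0.000) / (7) = -1.714
  v = (-2 - (2)·0.000 - (-4)·0.000 - (2)·0.000) / (9) = -0.222
  w = (-2 - (1)·0.000 - (4)·0.000 - (-4)·0.000) / (-10) = 0.200
  t = (11 - (3)·0.000 - (-3)·0.000 - (2)·0.000) / (12) = 0.917
Iteration 2:
  u = (-12 - (-1)·-0.222 - (-2)·0.200 - (1)·0.917) / (7) = -1.820
  v = (-2 - (2)·-1.714 - (-4)·0.200 - (2)·0.917) / (9) = 0.044
  w = (-2 - (1)·-1.714 - (4)·-0.222 - (-4)·0.917) / (-10) = -0.427
  t = (11 - (3)·-1.714 - (-3)·-0.222 - (2)·0.200) / (12) = 1.256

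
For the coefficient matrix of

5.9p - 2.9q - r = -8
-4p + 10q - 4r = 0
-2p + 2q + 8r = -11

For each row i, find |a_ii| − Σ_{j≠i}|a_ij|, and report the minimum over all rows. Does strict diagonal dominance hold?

2

row 1: |5.9| − (2.9+1) = 2
row 2: |10| − (4+4) = 2
row 3: |8| − (2+2) = 4
minimum over rows = 2 → strictly diagonally dominant (convergence guaranteed)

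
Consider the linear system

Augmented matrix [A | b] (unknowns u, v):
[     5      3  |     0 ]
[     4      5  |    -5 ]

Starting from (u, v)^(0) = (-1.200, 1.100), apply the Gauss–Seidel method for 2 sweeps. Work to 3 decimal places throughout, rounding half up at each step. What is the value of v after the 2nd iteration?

Iteration 1:
  u = (0 - (3)·1.100) / (5) = -0.660
  v = (-5 - (4)·-0.660) / (5) = -0.472
Iteration 2:
  u = (0 - (3)·-0.472) / (5) = 0.283
  v = (-5 - (4)·0.283) / (5) = -1.226

-1.226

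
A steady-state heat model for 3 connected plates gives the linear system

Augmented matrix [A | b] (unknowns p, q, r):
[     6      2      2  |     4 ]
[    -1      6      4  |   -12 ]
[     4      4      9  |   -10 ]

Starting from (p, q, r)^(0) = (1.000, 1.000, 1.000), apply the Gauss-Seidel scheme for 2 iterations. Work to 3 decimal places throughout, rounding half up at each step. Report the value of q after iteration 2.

Iteration 1:
  p = (4 - (2)·1.000 - (2)·1.000) / (6) = 0.000
  q = (-12 - (-1)·0.000 - (4)·1.000) / (6) = -2.667
  r = (-10 - (4)·0.000 - (4)·-2.667) / (9) = 0.074
Iteration 2:
  p = (4 - (2)·-2.667 - (2)·0.074) / (6) = 1.531
  q = (-12 - (-1)·1.531 - (4)·0.074) / (6) = -1.794
  r = (-10 - (4)·1.531 - (4)·-1.794) / (9) = -0.994

-1.794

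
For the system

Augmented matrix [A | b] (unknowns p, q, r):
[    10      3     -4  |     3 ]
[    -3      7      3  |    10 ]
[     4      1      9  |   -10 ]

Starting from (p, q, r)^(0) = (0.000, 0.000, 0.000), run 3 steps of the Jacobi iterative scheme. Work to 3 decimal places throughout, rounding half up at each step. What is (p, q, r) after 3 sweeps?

Iteration 1:
  p = (3 - (3)·0.000 - (-4)·0.000) / (10) = 0.300
  q = (10 - (-3)·0.000 - (3)·0.000) / (7) = 1.429
  r = (-10 - (4)·0.000 - (1)·0.000) / (9) = -1.111
Iteration 2:
  p = (3 - (3)·1.429 - (-4)·-1.111) / (10) = -0.573
  q = (10 - (-3)·0.300 - (3)·-1.111) / (7) = 2.033
  r = (-10 - (4)·0.300 - (1)·1.429) / (9) = -1.403
Iteration 3:
  p = (3 - (3)·2.033 - (-4)·-1.403) / (10) = -0.871
  q = (10 - (-3)·-0.573 - (3)·-1.403) / (7) = 1.784
  r = (-10 - (4)·-0.573 - (1)·2.033) / (9) = -1.082

(-0.871, 1.784, -1.082)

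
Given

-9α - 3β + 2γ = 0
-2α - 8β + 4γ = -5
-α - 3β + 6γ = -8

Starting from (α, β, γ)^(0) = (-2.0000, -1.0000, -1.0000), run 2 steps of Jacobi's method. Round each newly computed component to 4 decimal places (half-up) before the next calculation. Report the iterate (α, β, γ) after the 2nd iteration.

Iteration 1:
  α = (0 - (-3)·-1.0000 - (2)·-1.0000) / (-9) = 0.1111
  β = (-5 - (-2)·-2.0000 - (4)·-1.0000) / (-8) = 0.6250
  γ = (-8 - (-1)·-2.0000 - (-3)·-1.0000) / (6) = -2.1667
Iteration 2:
  α = (0 - (-3)·0.6250 - (2)·-2.1667) / (-9) = -0.6898
  β = (-5 - (-2)·0.1111 - (4)·-2.1667) / (-8) = -0.4861
  γ = (-8 - (-1)·0.1111 - (-3)·0.6250) / (6) = -1.0023

(-0.6898, -0.4861, -1.0023)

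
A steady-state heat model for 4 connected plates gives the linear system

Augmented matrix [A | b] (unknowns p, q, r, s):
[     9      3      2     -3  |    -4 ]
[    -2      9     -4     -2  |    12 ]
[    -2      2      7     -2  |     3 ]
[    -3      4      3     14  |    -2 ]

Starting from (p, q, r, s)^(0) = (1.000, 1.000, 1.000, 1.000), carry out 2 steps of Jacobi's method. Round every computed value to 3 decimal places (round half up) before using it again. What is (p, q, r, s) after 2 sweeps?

(-1.487, 1.407, -0.519, -1.074)

Iteration 1:
  p = (-4 - (3)·1.000 - (2)·1.000 - (-3)·1.000) / (9) = -0.667
  q = (12 - (-2)·1.000 - (-4)·1.000 - (-2)·1.000) / (9) = 2.222
  r = (3 - (-2)·1.000 - (2)·1.000 - (-2)·1.000) / (7) = 0.714
  s = (-2 - (-3)·1.000 - (4)·1.000 - (3)·1.000) / (14) = -0.429
Iteration 2:
  p = (-4 - (3)·2.222 - (2)·0.714 - (-3)·-0.429) / (9) = -1.487
  q = (12 - (-2)·-0.667 - (-4)·0.714 - (-2)·-0.429) / (9) = 1.407
  r = (3 - (-2)·-0.667 - (2)·2.222 - (-2)·-0.429) / (7) = -0.519
  s = (-2 - (-3)·-0.667 - (4)·2.222 - (3)·0.714) / (14) = -1.074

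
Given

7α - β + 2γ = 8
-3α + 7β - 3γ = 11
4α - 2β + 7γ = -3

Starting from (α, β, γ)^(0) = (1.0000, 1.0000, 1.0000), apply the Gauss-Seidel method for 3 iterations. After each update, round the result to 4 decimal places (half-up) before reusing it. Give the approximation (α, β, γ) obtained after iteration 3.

Iteration 1:
  α = (8 - (-1)·1.0000 - (2)·1.0000) / (7) = 1.0000
  β = (11 - (-3)·1.0000 - (-3)·1.0000) / (7) = 2.4286
  γ = (-3 - (4)·1.0000 - (-2)·2.4286) / (7) = -0.3061
Iteration 2:
  α = (8 - (-1)·2.4286 - (2)·-0.3061) / (7) = 1.5773
  β = (11 - (-3)·1.5773 - (-3)·-0.3061) / (7) = 2.1162
  γ = (-3 - (4)·1.5773 - (-2)·2.1162) / (7) = -0.7253
Iteration 3:
  α = (8 - (-1)·2.1162 - (2)·-0.7253) / (7) = 1.6524
  β = (11 - (-3)·1.6524 - (-3)·-0.7253) / (7) = 1.9688
  γ = (-3 - (4)·1.6524 - (-2)·1.9688) / (7) = -0.8103

(1.6524, 1.9688, -0.8103)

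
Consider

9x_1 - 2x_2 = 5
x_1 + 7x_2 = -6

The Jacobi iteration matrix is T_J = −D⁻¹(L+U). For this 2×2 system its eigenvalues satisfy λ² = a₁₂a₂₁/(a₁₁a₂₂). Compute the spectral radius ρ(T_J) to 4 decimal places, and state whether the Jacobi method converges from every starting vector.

0.1782

a₁₂a₂₁/(a₁₁a₂₂) = (-2)·(1) / ((9)·(7)) = -0.031746
ρ = √|-0.031746| = √0.031746 = 0.1782
ρ < 1, so Jacobi converges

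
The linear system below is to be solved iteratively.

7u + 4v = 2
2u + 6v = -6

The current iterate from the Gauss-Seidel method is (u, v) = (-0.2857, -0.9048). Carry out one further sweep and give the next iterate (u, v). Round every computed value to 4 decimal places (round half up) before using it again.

One sweep:
  u = (2 - (4)·-0.9048) / (7) = 0.8027
  v = (-6 - (2)·0.8027) / (6) = -1.2676

(0.8027, -1.2676)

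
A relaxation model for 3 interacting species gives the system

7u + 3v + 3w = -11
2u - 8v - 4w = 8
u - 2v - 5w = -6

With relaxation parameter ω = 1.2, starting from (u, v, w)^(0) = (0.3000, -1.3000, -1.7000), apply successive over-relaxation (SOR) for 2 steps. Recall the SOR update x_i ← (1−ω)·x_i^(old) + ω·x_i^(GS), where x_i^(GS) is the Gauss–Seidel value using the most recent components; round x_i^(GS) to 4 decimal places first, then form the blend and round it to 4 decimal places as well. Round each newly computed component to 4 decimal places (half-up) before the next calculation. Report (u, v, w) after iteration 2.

Iteration 1:
  u: GS value = (-11 - (3)·-1.3000 - (3)·-1.7000) / (7) = -0.2857;  u ← (1−ω)·0.3000 + ω·-0.2857 = -0.4028
  v: GS value = (8 - (2)·-0.4028 - (-4)·-1.7000) / (-8) = -0.2507;  v ← (1−ω)·-1.3000 + ω·-0.2507 = -0.0408
  w: GS value = (-6 - (1)·-0.4028 - (-2)·-0.0408) / (-5) = 1.1358;  w ← (1−ω)·-1.7000 + ω·1.1358 = 1.7030
Iteration 2:
  u: GS value = (-11 - (3)·-0.0408 - (3)·1.7030) / (7) = -2.2838;  u ← (1−ω)·-0.4028 + ω·-2.2838 = -2.6600
  v: GS value = (8 - (2)·-2.6600 - (-4)·1.7030) / (-8) = -2.5165;  v ← (1−ω)·-0.0408 + ω·-2.5165 = -3.0116
  w: GS value = (-6 - (1)·-2.6600 - (-2)·-3.0116) / (-5) = 1.8726;  w ← (1−ω)·1.7030 + ω·1.8726 = 1.9065

(-2.6600, -3.0116, 1.9065)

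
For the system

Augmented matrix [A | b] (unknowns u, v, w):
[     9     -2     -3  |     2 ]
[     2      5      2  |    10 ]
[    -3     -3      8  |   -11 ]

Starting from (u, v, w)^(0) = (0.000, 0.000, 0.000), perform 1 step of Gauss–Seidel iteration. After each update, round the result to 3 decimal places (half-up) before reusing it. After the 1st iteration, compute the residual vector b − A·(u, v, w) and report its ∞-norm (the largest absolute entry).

Iteration 1:
  u = (2 - (-2)·0.000 - (-3)·0.000) / (9) = 0.222
  v = (10 - (2)·0.222 - (2)·0.000) / (5) = 1.911
  w = (-11 - (-3)·0.222 - (-3)·1.911) / (8) = -0.575
Residual b − A·x = (2.099, 1.151, -0.001); ∞-norm = 2.099

2.099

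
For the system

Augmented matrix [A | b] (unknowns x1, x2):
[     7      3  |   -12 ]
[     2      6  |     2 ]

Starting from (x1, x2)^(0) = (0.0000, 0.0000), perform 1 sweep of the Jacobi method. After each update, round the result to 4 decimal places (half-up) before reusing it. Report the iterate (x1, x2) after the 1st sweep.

Iteration 1:
  x1 = (-12 - (3)·0.0000) / (7) = -1.7143
  x2 = (2 - (2)·0.0000) / (6) = 0.3333

(-1.7143, 0.3333)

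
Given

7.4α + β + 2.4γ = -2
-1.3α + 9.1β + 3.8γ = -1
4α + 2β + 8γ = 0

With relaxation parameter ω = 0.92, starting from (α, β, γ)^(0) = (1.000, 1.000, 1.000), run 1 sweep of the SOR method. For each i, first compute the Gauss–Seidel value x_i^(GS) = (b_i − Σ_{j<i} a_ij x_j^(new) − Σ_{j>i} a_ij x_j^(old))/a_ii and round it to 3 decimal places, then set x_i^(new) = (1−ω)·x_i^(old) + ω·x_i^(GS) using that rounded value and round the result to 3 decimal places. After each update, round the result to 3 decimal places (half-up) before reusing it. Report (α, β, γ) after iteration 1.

(-0.592, -0.483, 0.464)

Iteration 1:
  α: GS value = (-2 - (1)·1.000 - (2.4)·1.000) / (7.4) = -0.730;  α ← (1−ω)·1.000 + ω·-0.730 = -0.592
  β: GS value = (-1 - (-1.3)·-0.592 - (3.8)·1.000) / (9.1) = -0.612;  β ← (1−ω)·1.000 + ω·-0.612 = -0.483
  γ: GS value = (0 - (4)·-0.592 - (2)·-0.483) / (8) = 0.417;  γ ← (1−ω)·1.000 + ω·0.417 = 0.464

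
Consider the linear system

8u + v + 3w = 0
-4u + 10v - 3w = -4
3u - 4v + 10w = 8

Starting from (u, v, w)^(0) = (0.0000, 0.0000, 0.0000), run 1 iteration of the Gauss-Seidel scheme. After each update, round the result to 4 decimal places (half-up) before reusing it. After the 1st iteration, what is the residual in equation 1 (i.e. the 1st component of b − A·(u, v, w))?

-1.5200

Iteration 1:
  u = (0 - (1)·0.0000 - (3)·0.0000) / (8) = 0.0000
  v = (-4 - (-4)·0.0000 - (-3)·0.0000) / (10) = -0.4000
  w = (8 - (3)·0.0000 - (-4)·-0.4000) / (10) = 0.6400
Residual b − A·x = (-1.5200, 1.9200, 0.0000)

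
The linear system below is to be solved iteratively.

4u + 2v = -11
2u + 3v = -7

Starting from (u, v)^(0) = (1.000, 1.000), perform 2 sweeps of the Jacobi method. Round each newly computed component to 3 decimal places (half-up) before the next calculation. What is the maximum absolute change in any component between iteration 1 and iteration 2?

2.833

Iteration 1:
  u = (-11 - (2)·1.000) / (4) = -3.250
  v = (-7 - (2)·1.000) / (3) = -3.000
Iteration 2:
  u = (-11 - (2)·-3.000) / (4) = -1.250
  v = (-7 - (2)·-3.250) / (3) = -0.167
Change: (2.000, 2.833) → max |·| = 2.833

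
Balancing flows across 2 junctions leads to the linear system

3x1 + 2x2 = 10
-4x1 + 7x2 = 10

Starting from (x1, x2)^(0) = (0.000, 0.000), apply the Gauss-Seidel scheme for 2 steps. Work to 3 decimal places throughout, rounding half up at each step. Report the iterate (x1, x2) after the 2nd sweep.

(1.111, 2.063)

Iteration 1:
  x1 = (10 - (2)·0.000) / (3) = 3.333
  x2 = (10 - (-4)·3.333) / (7) = 3.333
Iteration 2:
  x1 = (10 - (2)·3.333) / (3) = 1.111
  x2 = (10 - (-4)·1.111) / (7) = 2.063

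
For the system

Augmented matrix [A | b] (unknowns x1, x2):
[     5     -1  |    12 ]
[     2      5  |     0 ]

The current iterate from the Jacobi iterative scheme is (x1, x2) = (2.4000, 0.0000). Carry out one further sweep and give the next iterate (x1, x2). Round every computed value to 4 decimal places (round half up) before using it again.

One sweep:
  x1 = (12 - (-1)·0.0000) / (5) = 2.4000
  x2 = (0 - (2)·2.4000) / (5) = -0.9600

(2.4000, -0.9600)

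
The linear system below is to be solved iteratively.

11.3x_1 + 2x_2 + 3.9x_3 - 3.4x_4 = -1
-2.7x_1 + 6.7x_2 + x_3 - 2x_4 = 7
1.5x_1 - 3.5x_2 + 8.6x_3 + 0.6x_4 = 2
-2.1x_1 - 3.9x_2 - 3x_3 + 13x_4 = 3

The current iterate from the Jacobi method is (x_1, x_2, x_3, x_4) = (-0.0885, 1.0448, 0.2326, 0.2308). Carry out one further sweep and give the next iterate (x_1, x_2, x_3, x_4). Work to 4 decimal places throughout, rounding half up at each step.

(-0.2842, 1.0433, 0.6571, 0.5836)

One sweep:
  x_1 = (-1 - (2)·1.0448 - (3.9)·0.2326 - (-3.4)·0.2308) / (11.3) = -0.2842
  x_2 = (7 - (-2.7)·-0.0885 - (1)·0.2326 - (-2)·0.2308) / (6.7) = 1.0433
  x_3 = (2 - (1.5)·-0.0885 - (-3.5)·1.0448 - (0.6)·0.2308) / (8.6) = 0.6571
  x_4 = (3 - (-2.1)·-0.0885 - (-3.9)·1.0448 - (-3)·0.2326) / (13) = 0.5836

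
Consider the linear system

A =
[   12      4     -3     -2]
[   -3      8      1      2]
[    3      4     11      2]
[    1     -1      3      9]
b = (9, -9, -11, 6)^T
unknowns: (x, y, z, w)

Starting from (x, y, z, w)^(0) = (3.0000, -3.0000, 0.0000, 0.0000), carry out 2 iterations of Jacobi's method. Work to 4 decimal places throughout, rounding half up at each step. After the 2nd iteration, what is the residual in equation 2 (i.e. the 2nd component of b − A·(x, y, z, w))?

Iteration 1:
  x = (9 - (4)·-3.0000 - (-3)·0.0000 - (-2)·0.0000) / (12) = 1.7500
  y = (-9 - (-3)·3.0000 - (1)·0.0000 - (2)·0.0000) / (8) = 0.0000
  z = (-11 - (3)·3.0000 - (4)·-3.0000 - (2)·0.0000) / (11) = -0.7273
  w = (6 - (1)·3.0000 - (-1)·-3.0000 - (3)·0.0000) / (9) = 0.0000
Iteration 2:
  x = (9 - (4)·0.0000 - (-3)·-0.7273 - (-2)·0.0000) / (12) = 0.5682
  y = (-9 - (-3)·1.7500 - (1)·-0.7273 - (2)·0.0000) / (8) = -0.3778
  z = (-11 - (3)·1.7500 - (4)·0.0000 - (2)·0.0000) / (11) = -1.4773
  w = (6 - (1)·1.7500 - (-1)·0.0000 - (3)·-0.7273) / (9) = 0.7147
Residual b − A·x = (0.6903, -4.2251, 3.6275, 3.0536)

-4.2251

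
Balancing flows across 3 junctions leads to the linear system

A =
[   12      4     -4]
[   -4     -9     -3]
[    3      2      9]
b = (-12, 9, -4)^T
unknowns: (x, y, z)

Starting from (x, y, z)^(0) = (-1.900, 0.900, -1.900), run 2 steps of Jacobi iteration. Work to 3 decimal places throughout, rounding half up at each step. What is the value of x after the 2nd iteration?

Iteration 1:
  x = (-12 - (4)·0.900 - (-4)·-1.900) / (12) = -1.933
  y = (9 - (-4)·-1.900 - (-3)·-1.900) / (-9) = 0.478
  z = (-4 - (3)·-1.900 - (2)·0.900) / (9) = -0.011
Iteration 2:
  x = (-12 - (4)·0.478 - (-4)·-0.011) / (12) = -1.163
  y = (9 - (-4)·-1.933 - (-3)·-0.011) / (-9) = -0.137
  z = (-4 - (3)·-1.933 - (2)·0.478) / (9) = 0.094

-1.163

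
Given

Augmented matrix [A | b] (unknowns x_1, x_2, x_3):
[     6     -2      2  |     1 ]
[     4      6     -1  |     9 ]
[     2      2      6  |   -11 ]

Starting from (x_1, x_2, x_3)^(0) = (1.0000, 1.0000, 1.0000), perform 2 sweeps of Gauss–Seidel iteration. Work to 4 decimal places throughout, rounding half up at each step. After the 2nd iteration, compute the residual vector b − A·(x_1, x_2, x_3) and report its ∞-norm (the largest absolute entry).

Iteration 1:
  x_1 = (1 - (-2)·1.0000 - (2)·1.0000) / (6) = 0.1667
  x_2 = (9 - (4)·0.1667 - (-1)·1.0000) / (6) = 1.5555
  x_3 = (-11 - (2)·0.1667 - (2)·1.5555) / (6) = -2.4074
Iteration 2:
  x_1 = (1 - (-2)·1.5555 - (2)·-2.4074) / (6) = 1.4876
  x_2 = (9 - (4)·1.4876 - (-1)·-2.4074) / (6) = 0.1070
  x_3 = (-11 - (2)·1.4876 - (2)·0.1070) / (6) = -2.3649
Residual b − A·x = (-2.9818, 0.0427, 0.0002); ∞-norm = 2.9818

2.9818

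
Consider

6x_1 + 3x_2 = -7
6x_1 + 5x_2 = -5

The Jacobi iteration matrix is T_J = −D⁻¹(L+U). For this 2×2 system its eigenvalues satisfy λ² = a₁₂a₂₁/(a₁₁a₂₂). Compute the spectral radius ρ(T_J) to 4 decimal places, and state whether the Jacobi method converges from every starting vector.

a₁₂a₂₁/(a₁₁a₂₂) = (3)·(6) / ((6)·(5)) = 0.600000
ρ = √|0.600000| = √0.600000 = 0.7746
ρ < 1, so Jacobi converges

0.7746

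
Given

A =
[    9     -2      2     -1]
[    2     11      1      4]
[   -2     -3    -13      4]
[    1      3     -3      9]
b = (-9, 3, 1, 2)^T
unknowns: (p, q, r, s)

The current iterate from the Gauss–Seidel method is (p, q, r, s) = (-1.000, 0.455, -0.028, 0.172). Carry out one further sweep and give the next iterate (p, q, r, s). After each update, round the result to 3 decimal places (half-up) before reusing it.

One sweep:
  p = (-9 - (-2)·0.455 - (2)·-0.028 - (-1)·0.172) / (9) = -0.874
  q = (3 - (2)·-0.874 - (1)·-0.028 - (4)·0.172) / (11) = 0.372
  r = (1 - (-2)·-0.874 - (-3)·0.372 - (4)·0.172) / (-13) = 0.025
  s = (2 - (1)·-0.874 - (3)·0.372 - (-3)·0.025) / (9) = 0.204

(-0.874, 0.372, 0.025, 0.204)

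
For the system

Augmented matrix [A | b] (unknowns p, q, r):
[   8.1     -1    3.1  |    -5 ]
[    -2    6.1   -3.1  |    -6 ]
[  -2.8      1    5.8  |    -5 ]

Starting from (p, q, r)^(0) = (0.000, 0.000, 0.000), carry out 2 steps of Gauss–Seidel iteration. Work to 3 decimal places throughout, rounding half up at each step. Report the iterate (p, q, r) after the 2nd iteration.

(-0.398, -1.599, -0.779)

Iteration 1:
  p = (-5 - (-1)·0.000 - (3.1)·0.000) / (8.1) = -0.617
  q = (-6 - (-2)·-0.617 - (-3.1)·0.000) / (6.1) = -1.186
  r = (-5 - (-2.8)·-0.617 - (1)·-1.186) / (5.8) = -0.955
Iteration 2:
  p = (-5 - (-1)·-1.186 - (3.1)·-0.955) / (8.1) = -0.398
  q = (-6 - (-2)·-0.398 - (-3.1)·-0.955) / (6.1) = -1.599
  r = (-5 - (-2.8)·-0.398 - (1)·-1.599) / (5.8) = -0.779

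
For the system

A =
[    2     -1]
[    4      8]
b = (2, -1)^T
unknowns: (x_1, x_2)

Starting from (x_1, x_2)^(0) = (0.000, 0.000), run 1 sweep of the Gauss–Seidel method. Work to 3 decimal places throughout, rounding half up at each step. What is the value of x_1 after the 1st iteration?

Iteration 1:
  x_1 = (2 - (-1)·0.000) / (2) = 1.000
  x_2 = (-1 - (4)·1.000) / (8) = -0.625

1.000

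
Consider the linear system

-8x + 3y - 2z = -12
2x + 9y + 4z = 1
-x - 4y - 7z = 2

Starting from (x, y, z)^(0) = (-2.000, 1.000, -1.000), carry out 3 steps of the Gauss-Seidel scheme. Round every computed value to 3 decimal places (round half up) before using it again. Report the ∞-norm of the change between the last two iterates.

Iteration 1:
  x = (-12 - (3)·1.000 - (-2)·-1.000) / (-8) = 2.125
  y = (1 - (2)·2.125 - (4)·-1.000) / (9) = 0.083
  z = (2 - (-1)·2.125 - (-4)·0.083) / (-7) = -0.637
Iteration 2:
  x = (-12 - (3)·0.083 - (-2)·-0.637) / (-8) = 1.690
  y = (1 - (2)·1.690 - (4)·-0.637) / (9) = 0.019
  z = (2 - (-1)·1.690 - (-4)·0.019) / (-7) = -0.538
Iteration 3:
  x = (-12 - (3)·0.019 - (-2)·-0.538) / (-8) = 1.642
  y = (1 - (2)·1.642 - (4)·-0.538) / (9) = -0.015
  z = (2 - (-1)·1.642 - (-4)·-0.015) / (-7) = -0.512
Change: (-0.048, -0.034, 0.026) → max |·| = 0.048

0.048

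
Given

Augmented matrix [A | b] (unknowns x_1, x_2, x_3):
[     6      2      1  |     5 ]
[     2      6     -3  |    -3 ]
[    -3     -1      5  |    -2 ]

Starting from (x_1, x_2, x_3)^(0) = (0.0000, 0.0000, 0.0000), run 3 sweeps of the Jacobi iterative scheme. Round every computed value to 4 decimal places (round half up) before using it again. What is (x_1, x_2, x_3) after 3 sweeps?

Iteration 1:
  x_1 = (5 - (2)·0.0000 - (1)·0.0000) / (6) = 0.8333
  x_2 = (-3 - (2)·0.0000 - (-3)·0.0000) / (6) = -0.5000
  x_3 = (-2 - (-3)·0.0000 - (-1)·0.0000) / (5) = -0.4000
Iteration 2:
  x_1 = (5 - (2)·-0.5000 - (1)·-0.4000) / (6) = 1.0667
  x_2 = (-3 - (2)·0.8333 - (-3)·-0.4000) / (6) = -0.9778
  x_3 = (-2 - (-3)·0.8333 - (-1)·-0.5000) / (5) = 0.0000
Iteration 3:
  x_1 = (5 - (2)·-0.9778 - (1)·0.0000) / (6) = 1.1593
  x_2 = (-3 - (2)·1.0667 - (-3)·0.0000) / (6) = -0.8556
  x_3 = (-2 - (-3)·1.0667 - (-1)·-0.9778) / (5) = 0.0445

(1.1593, -0.8556, 0.0445)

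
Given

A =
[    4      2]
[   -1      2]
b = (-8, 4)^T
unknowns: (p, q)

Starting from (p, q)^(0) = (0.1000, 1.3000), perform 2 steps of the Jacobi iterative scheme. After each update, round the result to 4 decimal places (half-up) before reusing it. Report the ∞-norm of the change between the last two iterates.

1.3750

Iteration 1:
  p = (-8 - (2)·1.3000) / (4) = -2.6500
  q = (4 - (-1)·0.1000) / (2) = 2.0500
Iteration 2:
  p = (-8 - (2)·2.0500) / (4) = -3.0250
  q = (4 - (-1)·-2.6500) / (2) = 0.6750
Change: (-0.3750, -1.3750) → max |·| = 1.3750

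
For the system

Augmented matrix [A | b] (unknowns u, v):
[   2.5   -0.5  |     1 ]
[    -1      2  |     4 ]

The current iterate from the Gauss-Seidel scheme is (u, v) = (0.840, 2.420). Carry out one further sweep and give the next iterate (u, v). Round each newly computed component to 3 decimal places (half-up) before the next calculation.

One sweep:
  u = (1 - (-0.5)·2.420) / (2.5) = 0.884
  v = (4 - (-1)·0.884) / (2) = 2.442

(0.884, 2.442)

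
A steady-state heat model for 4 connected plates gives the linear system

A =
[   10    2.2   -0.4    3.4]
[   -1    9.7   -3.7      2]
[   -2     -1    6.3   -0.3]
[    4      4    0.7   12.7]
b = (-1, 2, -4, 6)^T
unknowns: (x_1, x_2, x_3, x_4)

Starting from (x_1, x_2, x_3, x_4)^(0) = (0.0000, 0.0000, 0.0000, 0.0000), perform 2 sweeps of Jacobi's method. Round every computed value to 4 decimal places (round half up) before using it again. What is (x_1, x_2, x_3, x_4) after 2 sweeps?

(-0.3314, -0.1437, -0.6114, 0.4740)

Iteration 1:
  x_1 = (-1 - (2.2)·0.0000 - (-0.4)·0.0000 - (3.4)·0.0000) / (10) = -0.1000
  x_2 = (2 - (-1)·0.0000 - (-3.7)·0.0000 - (2)·0.0000) / (9.7) = 0.2062
  x_3 = (-4 - (-2)·0.0000 - (-1)·0.0000 - (-0.3)·0.0000) / (6.3) = -0.6349
  x_4 = (6 - (4)·0.0000 - (4)·0.0000 - (0.7)·0.0000) / (12.7) = 0.4724
Iteration 2:
  x_1 = (-1 - (2.2)·0.2062 - (-0.4)·-0.6349 - (3.4)·0.4724) / (10) = -0.3314
  x_2 = (2 - (-1)·-0.1000 - (-3.7)·-0.6349 - (2)·0.4724) / (9.7) = -0.1437
  x_3 = (-4 - (-2)·-0.1000 - (-1)·0.2062 - (-0.3)·0.4724) / (6.3) = -0.6114
  x_4 = (6 - (4)·-0.1000 - (4)·0.2062 - (0.7)·-0.6349) / (12.7) = 0.4740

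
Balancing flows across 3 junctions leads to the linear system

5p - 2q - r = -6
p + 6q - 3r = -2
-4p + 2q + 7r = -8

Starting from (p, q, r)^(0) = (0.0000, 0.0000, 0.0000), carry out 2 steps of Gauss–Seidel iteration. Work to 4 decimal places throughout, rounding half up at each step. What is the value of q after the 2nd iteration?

-0.9600

Iteration 1:
  p = (-6 - (-2)·0.0000 - (-1)·0.0000) / (5) = -1.2000
  q = (-2 - (1)·-1.2000 - (-3)·0.0000) / (6) = -0.1333
  r = (-8 - (-4)·-1.2000 - (2)·-0.1333) / (7) = -1.7905
Iteration 2:
  p = (-6 - (-2)·-0.1333 - (-1)·-1.7905) / (5) = -1.6114
  q = (-2 - (1)·-1.6114 - (-3)·-1.7905) / (6) = -0.9600
  r = (-8 - (-4)·-1.6114 - (2)·-0.9600) / (7) = -1.7894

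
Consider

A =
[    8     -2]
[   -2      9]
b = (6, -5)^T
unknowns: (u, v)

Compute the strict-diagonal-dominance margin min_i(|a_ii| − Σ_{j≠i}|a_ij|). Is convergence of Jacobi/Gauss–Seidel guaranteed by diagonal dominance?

6

row 1: |8| − (2) = 6
row 2: |9| − (2) = 7
minimum over rows = 6 → strictly diagonally dominant (convergence guaranteed)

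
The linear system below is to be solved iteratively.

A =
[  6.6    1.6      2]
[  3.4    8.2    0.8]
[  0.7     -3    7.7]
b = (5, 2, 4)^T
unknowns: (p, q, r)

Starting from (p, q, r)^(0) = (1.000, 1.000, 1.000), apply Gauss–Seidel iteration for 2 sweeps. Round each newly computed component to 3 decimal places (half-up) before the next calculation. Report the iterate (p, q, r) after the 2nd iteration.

Iteration 1:
  p = (5 - (1.6)·1.000 - (2)·1.000) / (6.6) = 0.212
  q = (2 - (3.4)·0.212 - (0.8)·1.000) / (8.2) = 0.058
  r = (4 - (0.7)·0.212 - (-3)·0.058) / (7.7) = 0.523
Iteration 2:
  p = (5 - (1.6)·0.058 - (2)·0.523) / (6.6) = 0.585
  q = (2 - (3.4)·0.585 - (0.8)·0.523) / (8.2) = -0.050
  r = (4 - (0.7)·0.585 - (-3)·-0.050) / (7.7) = 0.447

(0.585, -0.050, 0.447)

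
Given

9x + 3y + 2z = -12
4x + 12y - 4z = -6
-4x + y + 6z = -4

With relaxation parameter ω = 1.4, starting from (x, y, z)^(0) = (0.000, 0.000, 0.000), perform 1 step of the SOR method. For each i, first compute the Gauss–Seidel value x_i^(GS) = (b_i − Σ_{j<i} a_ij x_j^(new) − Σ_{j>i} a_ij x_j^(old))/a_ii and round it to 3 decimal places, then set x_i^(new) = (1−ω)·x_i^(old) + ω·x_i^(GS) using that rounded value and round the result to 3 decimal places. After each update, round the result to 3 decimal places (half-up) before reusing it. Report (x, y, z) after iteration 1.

Iteration 1:
  x: GS value = (-12 - (3)·0.000 - (2)·0.000) / (9) = -1.333;  x ← (1−ω)·0.000 + ω·-1.333 = -1.866
  y: GS value = (-6 - (4)·-1.866 - (-4)·0.000) / (12) = 0.122;  y ← (1−ω)·0.000 + ω·0.122 = 0.171
  z: GS value = (-4 - (-4)·-1.866 - (1)·0.171) / (6) = -1.939;  z ← (1−ω)·0.000 + ω·-1.939 = -2.715

(-1.866, 0.171, -2.715)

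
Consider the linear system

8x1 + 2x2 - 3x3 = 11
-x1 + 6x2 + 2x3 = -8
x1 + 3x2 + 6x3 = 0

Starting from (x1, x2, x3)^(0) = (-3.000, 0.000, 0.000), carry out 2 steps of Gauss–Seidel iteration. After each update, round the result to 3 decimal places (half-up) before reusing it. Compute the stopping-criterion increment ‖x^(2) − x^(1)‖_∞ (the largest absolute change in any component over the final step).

Iteration 1:
  x1 = (11 - (2)·0.000 - (-3)·0.000) / (8) = 1.375
  x2 = (-8 - (-1)·1.375 - (2)·0.000) / (6) = -1.104
  x3 = (0 - (1)·1.375 - (3)·-1.104) / (6) = 0.323
Iteration 2:
  x1 = (11 - (2)·-1.104 - (-3)·0.323) / (8) = 1.772
  x2 = (-8 - (-1)·1.772 - (2)·0.323) / (6) = -1.146
  x3 = (0 - (1)·1.772 - (3)·-1.146) / (6) = 0.278
Change: (0.397, -0.042, -0.045) → max |·| = 0.397

0.397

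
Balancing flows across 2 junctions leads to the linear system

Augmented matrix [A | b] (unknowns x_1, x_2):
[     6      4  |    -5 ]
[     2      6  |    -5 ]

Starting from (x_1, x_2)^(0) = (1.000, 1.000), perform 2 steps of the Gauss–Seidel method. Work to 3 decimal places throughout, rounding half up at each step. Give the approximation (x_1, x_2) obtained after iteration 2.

Iteration 1:
  x_1 = (-5 - (4)·1.000) / (6) = -1.500
  x_2 = (-5 - (2)·-1.500) / (6) = -0.333
Iteration 2:
  x_1 = (-5 - (4)·-0.333) / (6) = -0.611
  x_2 = (-5 - (2)·-0.611) / (6) = -0.630

(-0.611, -0.630)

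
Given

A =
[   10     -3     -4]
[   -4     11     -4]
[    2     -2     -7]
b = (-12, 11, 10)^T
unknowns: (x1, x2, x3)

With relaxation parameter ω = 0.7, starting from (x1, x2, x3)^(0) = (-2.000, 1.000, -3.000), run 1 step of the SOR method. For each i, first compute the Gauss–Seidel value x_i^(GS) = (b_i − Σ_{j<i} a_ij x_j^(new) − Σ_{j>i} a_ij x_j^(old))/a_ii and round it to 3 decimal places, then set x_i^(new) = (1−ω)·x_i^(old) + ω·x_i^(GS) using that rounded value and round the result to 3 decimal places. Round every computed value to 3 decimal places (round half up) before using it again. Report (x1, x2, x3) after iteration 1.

(-2.070, -0.291, -2.256)

Iteration 1:
  x1: GS value = (-12 - (-3)·1.000 - (-4)·-3.000) / (10) = -2.100;  x1 ← (1−ω)·-2.000 + ω·-2.100 = -2.070
  x2: GS value = (11 - (-4)·-2.070 - (-4)·-3.000) / (11) = -0.844;  x2 ← (1−ω)·1.000 + ω·-0.844 = -0.291
  x3: GS value = (10 - (2)·-2.070 - (-2)·-0.291) / (-7) = -1.937;  x3 ← (1−ω)·-3.000 + ω·-1.937 = -2.256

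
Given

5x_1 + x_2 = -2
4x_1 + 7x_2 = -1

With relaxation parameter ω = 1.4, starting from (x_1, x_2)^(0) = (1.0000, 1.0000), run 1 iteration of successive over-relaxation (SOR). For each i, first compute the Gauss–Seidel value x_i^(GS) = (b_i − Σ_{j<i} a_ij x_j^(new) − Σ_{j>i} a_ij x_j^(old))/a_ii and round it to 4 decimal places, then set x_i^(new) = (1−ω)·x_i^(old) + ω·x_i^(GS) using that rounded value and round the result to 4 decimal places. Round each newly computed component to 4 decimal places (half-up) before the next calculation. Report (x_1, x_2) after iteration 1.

(-1.2400, 0.3920)

Iteration 1:
  x_1: GS value = (-2 - (1)·1.0000) / (5) = -0.6000;  x_1 ← (1−ω)·1.0000 + ω·-0.6000 = -1.2400
  x_2: GS value = (-1 - (4)·-1.2400) / (7) = 0.5657;  x_2 ← (1−ω)·1.0000 + ω·0.5657 = 0.3920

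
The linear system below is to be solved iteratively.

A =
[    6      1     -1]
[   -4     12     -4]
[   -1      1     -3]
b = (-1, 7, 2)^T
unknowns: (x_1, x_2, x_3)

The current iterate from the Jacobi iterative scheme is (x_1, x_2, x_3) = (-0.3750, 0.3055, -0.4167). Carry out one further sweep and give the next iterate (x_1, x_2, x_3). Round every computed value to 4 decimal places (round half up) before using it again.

(-0.2870, 0.3194, -0.4398)

One sweep:
  x_1 = (-1 - (1)·0.3055 - (-1)·-0.4167) / (6) = -0.2870
  x_2 = (7 - (-4)·-0.3750 - (-4)·-0.4167) / (12) = 0.3194
  x_3 = (2 - (-1)·-0.3750 - (1)·0.3055) / (-3) = -0.4398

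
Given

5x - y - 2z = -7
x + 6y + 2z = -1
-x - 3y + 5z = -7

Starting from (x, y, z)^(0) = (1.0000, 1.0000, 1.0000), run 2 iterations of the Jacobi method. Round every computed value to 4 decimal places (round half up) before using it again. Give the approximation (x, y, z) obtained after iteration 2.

(-1.7733, 0.1667, -1.9600)

Iteration 1:
  x = (-7 - (-1)·1.0000 - (-2)·1.0000) / (5) = -0.8000
  y = (-1 - (1)·1.0000 - (2)·1.0000) / (6) = -0.6667
  z = (-7 - (-1)·1.0000 - (-3)·1.0000) / (5) = -0.6000
Iteration 2:
  x = (-7 - (-1)·-0.6667 - (-2)·-0.6000) / (5) = -1.7733
  y = (-1 - (1)·-0.8000 - (2)·-0.6000) / (6) = 0.1667
  z = (-7 - (-1)·-0.8000 - (-3)·-0.6667) / (5) = -1.9600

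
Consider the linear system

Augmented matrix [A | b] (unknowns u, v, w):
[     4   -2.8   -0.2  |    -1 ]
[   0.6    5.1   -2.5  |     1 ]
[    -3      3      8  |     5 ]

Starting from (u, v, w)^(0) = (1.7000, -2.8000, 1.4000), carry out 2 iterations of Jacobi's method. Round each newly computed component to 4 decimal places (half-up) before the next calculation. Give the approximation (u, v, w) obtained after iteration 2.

(0.3433, 1.5814, -0.4334)

Iteration 1:
  u = (-1 - (-2.8)·-2.8000 - (-0.2)·1.4000) / (4) = -2.1400
  v = (1 - (0.6)·1.7000 - (-2.5)·1.4000) / (5.1) = 0.6824
  w = (5 - (-3)·1.7000 - (3)·-2.8000) / (8) = 2.3125
Iteration 2:
  u = (-1 - (-2.8)·0.6824 - (-0.2)·2.3125) / (4) = 0.3433
  v = (1 - (0.6)·-2.1400 - (-2.5)·2.3125) / (5.1) = 1.5814
  w = (5 - (-3)·-2.1400 - (3)·0.6824) / (8) = -0.4334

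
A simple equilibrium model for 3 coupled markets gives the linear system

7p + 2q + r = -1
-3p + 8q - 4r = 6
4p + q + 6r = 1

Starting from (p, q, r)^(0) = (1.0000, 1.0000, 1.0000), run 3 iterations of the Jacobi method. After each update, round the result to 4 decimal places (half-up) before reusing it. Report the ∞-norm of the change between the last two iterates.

Iteration 1:
  p = (-1 - (2)·1.0000 - (1)·1.0000) / (7) = -0.5714
  q = (6 - (-3)·1.0000 - (-4)·1.0000) / (8) = 1.6250
  r = (1 - (4)·1.0000 - (1)·1.0000) / (6) = -0.6667
Iteration 2:
  p = (-1 - (2)·1.6250 - (1)·-0.6667) / (7) = -0.5119
  q = (6 - (-3)·-0.5714 - (-4)·-0.6667) / (8) = 0.2024
  r = (1 - (4)·-0.5714 - (1)·1.6250) / (6) = 0.2768
Iteration 3:
  p = (-1 - (2)·0.2024 - (1)·0.2768) / (7) = -0.2402
  q = (6 - (-3)·-0.5119 - (-4)·0.2768) / (8) = 0.6964
  r = (1 - (4)·-0.5119 - (1)·0.2024) / (6) = 0.4742
Change: (0.2717, 0.4940, 0.1974) → max |·| = 0.4940

0.4940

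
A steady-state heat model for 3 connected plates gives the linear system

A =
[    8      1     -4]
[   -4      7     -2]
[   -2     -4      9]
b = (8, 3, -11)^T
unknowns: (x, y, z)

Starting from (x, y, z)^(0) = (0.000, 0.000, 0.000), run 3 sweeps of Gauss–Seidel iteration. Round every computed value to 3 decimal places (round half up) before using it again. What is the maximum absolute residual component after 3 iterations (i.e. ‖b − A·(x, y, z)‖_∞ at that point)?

Iteration 1:
  x = (8 - (1)·0.000 - (-4)·0.000) / (8) = 1.000
  y = (3 - (-4)·1.000 - (-2)·0.000) / (7) = 1.000
  z = (-11 - (-2)·1.000 - (-4)·1.000) / (9) = -0.556
Iteration 2:
  x = (8 - (1)·1.000 - (-4)·-0.556) / (8) = 0.597
  y = (3 - (-4)·0.597 - (-2)·-0.556) / (7) = 0.611
  z = (-11 - (-2)·0.597 - (-4)·0.611) / (9) = -0.818
Iteration 3:
  x = (8 - (1)·0.611 - (-4)·-0.818) / (8) = 0.515
  y = (3 - (-4)·0.515 - (-2)·-0.818) / (7) = 0.489
  z = (-11 - (-2)·0.515 - (-4)·0.489) / (9) = -0.890
Residual b − A·x = (-0.169, -0.143, -0.004); ∞-norm = 0.169

0.169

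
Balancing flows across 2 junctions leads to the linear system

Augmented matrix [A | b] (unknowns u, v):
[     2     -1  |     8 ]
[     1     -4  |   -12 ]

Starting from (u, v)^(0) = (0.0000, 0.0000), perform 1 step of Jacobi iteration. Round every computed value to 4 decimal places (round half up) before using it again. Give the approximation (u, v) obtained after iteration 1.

Iteration 1:
  u = (8 - (-1)·0.0000) / (2) = 4.0000
  v = (-12 - (1)·0.0000) / (-4) = 3.0000

(4.0000, 3.0000)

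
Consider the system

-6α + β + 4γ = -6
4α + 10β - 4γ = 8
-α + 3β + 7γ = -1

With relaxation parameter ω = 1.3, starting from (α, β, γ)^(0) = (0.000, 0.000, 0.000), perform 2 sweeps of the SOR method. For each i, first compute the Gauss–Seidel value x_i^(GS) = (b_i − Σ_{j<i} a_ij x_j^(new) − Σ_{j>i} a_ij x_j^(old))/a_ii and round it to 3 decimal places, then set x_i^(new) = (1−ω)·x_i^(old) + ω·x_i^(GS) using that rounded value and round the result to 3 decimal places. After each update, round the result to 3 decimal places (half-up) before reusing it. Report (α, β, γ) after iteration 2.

Iteration 1:
  α: GS value = (-6 - (1)·0.000 - (4)·0.000) / (-6) = 1.000;  α ← (1−ω)·0.000 + ω·1.000 = 1.300
  β: GS value = (8 - (4)·1.300 - (-4)·0.000) / (10) = 0.280;  β ← (1−ω)·0.000 + ω·0.280 = 0.364
  γ: GS value = (-1 - (-1)·1.300 - (3)·0.364) / (7) = -0.113;  γ ← (1−ω)·0.000 + ω·-0.113 = -0.147
Iteration 2:
  α: GS value = (-6 - (1)·0.364 - (4)·-0.147) / (-6) = 0.963;  α ← (1−ω)·1.300 + ω·0.963 = 0.862
  β: GS value = (8 - (4)·0.862 - (-4)·-0.147) / (10) = 0.396;  β ← (1−ω)·0.364 + ω·0.396 = 0.406
  γ: GS value = (-1 - (-1)·0.862 - (3)·0.406) / (7) = -0.194;  γ ← (1−ω)·-0.147 + ω·-0.194 = -0.208

(0.862, 0.406, -0.208)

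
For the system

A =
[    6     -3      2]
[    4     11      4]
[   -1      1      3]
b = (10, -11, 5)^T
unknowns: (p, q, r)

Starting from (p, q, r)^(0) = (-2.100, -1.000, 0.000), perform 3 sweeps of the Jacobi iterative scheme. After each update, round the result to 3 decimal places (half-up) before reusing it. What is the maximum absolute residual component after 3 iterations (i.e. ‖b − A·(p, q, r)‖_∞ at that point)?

Iteration 1:
  p = (10 - (-3)·-1.000 - (2)·0.000) / (6) = 1.167
  q = (-11 - (4)·-2.100 - (4)·0.000) / (11) = -0.236
  r = (5 - (-1)·-2.100 - (1)·-1.000) / (3) = 1.300
Iteration 2:
  p = (10 - (-3)·-0.236 - (2)·1.300) / (6) = 1.115
  q = (-11 - (4)·1.167 - (4)·1.300) / (11) = -1.897
  r = (5 - (-1)·1.167 - (1)·-0.236) / (3) = 2.134
Iteration 3:
  p = (10 - (-3)·-1.897 - (2)·2.134) / (6) = 0.007
  q = (-11 - (4)·1.115 - (4)·2.134) / (11) = -2.181
  r = (5 - (-1)·1.115 - (1)·-1.897) / (3) = 2.671
Residual b − A·x = (-1.927, 2.279, -0.825); ∞-norm = 2.279

2.279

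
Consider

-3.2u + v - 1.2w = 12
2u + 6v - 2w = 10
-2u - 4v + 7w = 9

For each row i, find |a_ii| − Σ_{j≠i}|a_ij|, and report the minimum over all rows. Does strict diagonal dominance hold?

row 1: |-3.2| − (1+1.2) = 1
row 2: |6| − (2+2) = 2
row 3: |7| − (2+4) = 1
minimum over rows = 1 → strictly diagonally dominant (convergence guaranteed)

1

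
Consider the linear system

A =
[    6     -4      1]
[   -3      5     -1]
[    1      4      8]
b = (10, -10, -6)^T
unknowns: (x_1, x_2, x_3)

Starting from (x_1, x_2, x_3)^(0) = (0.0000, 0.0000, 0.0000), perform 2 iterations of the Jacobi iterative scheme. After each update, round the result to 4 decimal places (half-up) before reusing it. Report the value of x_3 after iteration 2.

Iteration 1:
  x_1 = (10 - (-4)·0.0000 - (1)·0.0000) / (6) = 1.6667
  x_2 = (-10 - (-3)·0.0000 - (-1)·0.0000) / (5) = -2.0000
  x_3 = (-6 - (1)·0.0000 - (4)·0.0000) / (8) = -0.7500
Iteration 2:
  x_1 = (10 - (-4)·-2.0000 - (1)·-0.7500) / (6) = 0.4583
  x_2 = (-10 - (-3)·1.6667 - (-1)·-0.7500) / (5) = -1.1500
  x_3 = (-6 - (1)·1.6667 - (4)·-2.0000) / (8) = 0.0417

0.0417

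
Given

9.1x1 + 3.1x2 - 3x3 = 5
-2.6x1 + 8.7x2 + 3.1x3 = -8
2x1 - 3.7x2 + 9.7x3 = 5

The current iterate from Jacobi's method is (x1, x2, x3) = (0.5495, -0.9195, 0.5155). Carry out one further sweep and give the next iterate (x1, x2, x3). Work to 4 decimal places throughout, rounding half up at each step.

One sweep:
  x1 = (5 - (3.1)·-0.9195 - (-3)·0.5155) / (9.1) = 1.0326
  x2 = (-8 - (-2.6)·0.5495 - (3.1)·0.5155) / (8.7) = -0.9390
  x3 = (5 - (2)·0.5495 - (-3.7)·-0.9195) / (9.7) = 0.0514

(1.0326, -0.9390, 0.0514)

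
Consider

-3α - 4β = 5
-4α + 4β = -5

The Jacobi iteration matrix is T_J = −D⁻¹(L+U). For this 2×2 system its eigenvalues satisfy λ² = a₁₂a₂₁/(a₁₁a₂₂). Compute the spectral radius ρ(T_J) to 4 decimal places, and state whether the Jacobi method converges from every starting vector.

a₁₂a₂₁/(a₁₁a₂₂) = (-4)·(-4) / ((-3)·(4)) = -1.333333
ρ = √|-1.333333| = √1.333333 = 1.1547
ρ > 1, so Jacobi diverges

1.1547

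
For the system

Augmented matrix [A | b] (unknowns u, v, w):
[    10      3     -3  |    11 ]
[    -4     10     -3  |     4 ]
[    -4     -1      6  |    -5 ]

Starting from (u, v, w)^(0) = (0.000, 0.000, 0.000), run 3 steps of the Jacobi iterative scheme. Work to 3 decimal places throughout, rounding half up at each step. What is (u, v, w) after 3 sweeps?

Iteration 1:
  u = (11 - (3)·0.000 - (-3)·0.000) / (10) = 1.100
  v = (4 - (-4)·0.000 - (-3)·0.000) / (10) = 0.400
  w = (-5 - (-4)·0.000 - (-1)·0.000) / (6) = -0.833
Iteration 2:
  u = (11 - (3)·0.400 - (-3)·-0.833) / (10) = 0.730
  v = (4 - (-4)·1.100 - (-3)·-0.833) / (10) = 0.590
  w = (-5 - (-4)·1.100 - (-1)·0.400) / (6) = -0.033
Iteration 3:
  u = (11 - (3)·0.590 - (-3)·-0.033) / (10) = 0.913
  v = (4 - (-4)·0.730 - (-3)·-0.033) / (10) = 0.682
  w = (-5 - (-4)·0.730 - (-1)·0.590) / (6) = -0.248

(0.913, 0.682, -0.248)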